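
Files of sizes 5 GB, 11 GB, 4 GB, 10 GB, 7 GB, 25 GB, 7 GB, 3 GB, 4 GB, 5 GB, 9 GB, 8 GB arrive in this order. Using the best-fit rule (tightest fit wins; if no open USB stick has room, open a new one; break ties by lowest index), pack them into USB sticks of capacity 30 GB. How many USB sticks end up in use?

4

  5 → USB stick 1 (new)  [load 5/30]
  11 → USB stick 1  [load 16/30]
  4 → USB stick 1  [load 20/30]
  10 → USB stick 1  [load 30/30]
  7 → USB stick 2 (new)  [load 7/30]
  25 → USB stick 3 (new)  [load 25/30]
  7 → USB stick 2  [load 14/30]
  3 → USB stick 3  [load 28/30]
  4 → USB stick 2  [load 18/30]
  5 → USB stick 2  [load 23/30]
  9 → USB stick 4 (new)  [load 9/30]
  8 → USB stick 4  [load 17/30]
4 USB sticks opened.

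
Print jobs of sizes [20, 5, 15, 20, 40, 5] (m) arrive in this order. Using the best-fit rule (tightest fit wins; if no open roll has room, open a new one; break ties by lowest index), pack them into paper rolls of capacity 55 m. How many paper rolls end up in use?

  20 → roll 1 (new)  [load 20/55]
  5 → roll 1  [load 25/55]
  15 → roll 1  [load 40/55]
  20 → roll 2 (new)  [load 20/55]
  40 → roll 3 (new)  [load 40/55]
  5 → roll 1  [load 45/55]
3 paper rolls opened.

3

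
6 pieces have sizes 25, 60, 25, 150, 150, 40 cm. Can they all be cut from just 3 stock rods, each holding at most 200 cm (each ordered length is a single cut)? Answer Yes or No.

Yes

A valid assignment using 3 stock rods:
  stock rod 1: 150 + 40 = 190
  stock rod 2: 150 + 25 + 25 = 200
  stock rod 3: 60 = 60
Every load is within 200 cm, so 3 stock rods suffice.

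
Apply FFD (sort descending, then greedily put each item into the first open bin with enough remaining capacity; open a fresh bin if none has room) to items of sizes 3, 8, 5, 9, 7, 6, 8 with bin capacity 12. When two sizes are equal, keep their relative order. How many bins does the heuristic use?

Sorted descending: 9, 8, 8, 7, 6, 5, 3.
  9 → bin 1 (new)  [load 9/12]
  8 → bin 2 (new)  [load 8/12]
  8 → bin 3 (new)  [load 8/12]
  7 → bin 4 (new)  [load 7/12]
  6 → bin 5 (new)  [load 6/12]
  5 → bin 4  [load 12/12]
  3 → bin 1  [load 12/12]
5 bins opened.

5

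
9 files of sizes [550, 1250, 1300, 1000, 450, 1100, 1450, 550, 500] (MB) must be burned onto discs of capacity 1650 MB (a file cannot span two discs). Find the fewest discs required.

Total = 1450 + 1300 + 1250 + 1100 + 1000 + 550 + 550 + 500 + 450 = 8150 MB.
Lower bound: ⌈8150/1650⌉ = 5 discs.
A packing using 6 discs:
  disc 1: 1450 = 1450
  disc 2: 1300 = 1300
  disc 3: 1250 = 1250
  disc 4: 1100 + 550 = 1650
  disc 5: 1000 + 550 = 1550
  disc 6: 500 + 450 = 950
No arrangement into 5 discs stays within capacity, so 6 is optimal.

6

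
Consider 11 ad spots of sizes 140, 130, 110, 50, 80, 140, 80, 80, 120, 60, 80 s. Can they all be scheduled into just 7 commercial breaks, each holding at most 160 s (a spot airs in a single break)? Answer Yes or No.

No

Total = 1070 s; ⌈1070/160⌉ = 7.
The bound of 7 does not rule out 7, but exhaustive search shows no assignment into 7 commercial breaks of capacity 160 s exists — the minimum is 8.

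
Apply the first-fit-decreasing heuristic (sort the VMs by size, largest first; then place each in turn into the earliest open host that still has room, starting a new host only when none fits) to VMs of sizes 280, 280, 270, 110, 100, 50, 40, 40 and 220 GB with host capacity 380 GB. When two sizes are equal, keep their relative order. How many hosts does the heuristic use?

4

Sorted descending: 280, 280, 270, 220, 110, 100, 50, 40, 40.
  280 → host 1 (new)  [load 280/380]
  280 → host 2 (new)  [load 280/380]
  270 → host 3 (new)  [load 270/380]
  220 → host 4 (new)  [load 220/380]
  110 → host 3  [load 380/380]
  100 → host 1  [load 380/380]
  50 → host 2  [load 330/380]
  40 → host 2  [load 370/380]
  40 → host 4  [load 260/380]
4 hosts opened.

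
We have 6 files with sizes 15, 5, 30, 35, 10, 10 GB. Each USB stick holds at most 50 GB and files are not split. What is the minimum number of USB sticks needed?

Total = 35 + 30 + 15 + 10 + 10 + 5 = 105 GB.
Lower bound: ⌈105/50⌉ = 3 USB sticks.
A packing using 3 USB sticks:
  USB stick 1: 35 + 15 = 50
  USB stick 2: 30 + 10 + 10 = 50
  USB stick 3: 5 = 5
This matches the lower bound, so 3 is optimal.

3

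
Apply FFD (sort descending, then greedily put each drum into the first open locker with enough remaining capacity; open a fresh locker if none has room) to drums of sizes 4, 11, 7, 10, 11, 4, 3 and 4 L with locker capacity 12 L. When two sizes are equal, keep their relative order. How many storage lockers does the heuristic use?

Sorted descending: 11, 11, 10, 7, 4, 4, 4, 3.
  11 → locker 1 (new)  [load 11/12]
  11 → locker 2 (new)  [load 11/12]
  10 → locker 3 (new)  [load 10/12]
  7 → locker 4 (new)  [load 7/12]
  4 → locker 4  [load 11/12]
  4 → locker 5 (new)  [load 4/12]
  4 → locker 5  [load 8/12]
  3 → locker 5  [load 11/12]
5 storage lockers opened.

5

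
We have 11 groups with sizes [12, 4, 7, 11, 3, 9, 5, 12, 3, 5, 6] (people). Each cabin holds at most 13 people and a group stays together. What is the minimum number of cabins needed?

7

Total = 12 + 12 + 11 + 9 + 7 + 6 + 5 + 5 + 4 + 3 + 3 = 77 people.
Lower bound: ⌈77/13⌉ = 6 cabins.
A packing using 7 cabins:
  cabin 1: 12 = 12
  cabin 2: 12 = 12
  cabin 3: 11 = 11
  cabin 4: 9 + 4 = 13
  cabin 5: 7 + 6 = 13
  cabin 6: 5 + 5 + 3 = 13
  cabin 7: 3 = 3
No arrangement into 6 cabins stays within capacity, so 7 is optimal.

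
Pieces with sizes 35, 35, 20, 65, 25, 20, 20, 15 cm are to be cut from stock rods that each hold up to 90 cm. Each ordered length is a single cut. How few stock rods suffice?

Total = 65 + 35 + 35 + 25 + 20 + 20 + 20 + 15 = 235 cm.
Lower bound: ⌈235/90⌉ = 3 stock rods.
A packing using 3 stock rods:
  stock rod 1: 65 + 25 = 90
  stock rod 2: 35 + 35 + 20 = 90
  stock rod 3: 20 + 20 + 15 = 55
This matches the lower bound, so 3 is optimal.

3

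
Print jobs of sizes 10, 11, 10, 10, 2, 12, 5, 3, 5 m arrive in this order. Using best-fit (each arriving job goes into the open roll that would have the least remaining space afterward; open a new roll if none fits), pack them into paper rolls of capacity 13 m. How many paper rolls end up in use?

  10 → roll 1 (new)  [load 10/13]
  11 → roll 2 (new)  [load 11/13]
  10 → roll 3 (new)  [load 10/13]
  10 → roll 4 (new)  [load 10/13]
  2 → roll 2  [load 13/13]
  12 → roll 5 (new)  [load 12/13]
  5 → roll 6 (new)  [load 5/13]
  3 → roll 1  [load 13/13]
  5 → roll 6  [load 10/13]
6 paper rolls opened.

6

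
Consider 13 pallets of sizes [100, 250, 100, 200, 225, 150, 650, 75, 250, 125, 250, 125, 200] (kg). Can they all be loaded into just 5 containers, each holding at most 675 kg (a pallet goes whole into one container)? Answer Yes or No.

A valid assignment using 5 containers:
  container 1: 650 = 650
  container 2: 250 + 250 + 150 = 650
  container 3: 250 + 225 + 200 = 675
  container 4: 200 + 125 + 125 + 100 + 100 = 650
  container 5: 75 = 75
Every load is within 675 kg, so 5 containers suffice.

Yes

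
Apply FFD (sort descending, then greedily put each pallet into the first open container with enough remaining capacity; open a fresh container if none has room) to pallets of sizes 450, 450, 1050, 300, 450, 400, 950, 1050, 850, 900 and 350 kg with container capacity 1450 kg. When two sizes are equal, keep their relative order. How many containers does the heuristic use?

6

Sorted descending: 1050, 1050, 950, 900, 850, 450, 450, 450, 400, 350, 300.
  1050 → container 1 (new)  [load 1050/1450]
  1050 → container 2 (new)  [load 1050/1450]
  950 → container 3 (new)  [load 950/1450]
  900 → container 4 (new)  [load 900/1450]
  850 → container 5 (new)  [load 850/1450]
  450 → container 3  [load 1400/1450]
  450 → container 4  [load 1350/1450]
  450 → container 5  [load 1300/1450]
  400 → container 1  [load 1450/1450]
  350 → container 2  [load 1400/1450]
  300 → container 6 (new)  [load 300/1450]
6 containers opened.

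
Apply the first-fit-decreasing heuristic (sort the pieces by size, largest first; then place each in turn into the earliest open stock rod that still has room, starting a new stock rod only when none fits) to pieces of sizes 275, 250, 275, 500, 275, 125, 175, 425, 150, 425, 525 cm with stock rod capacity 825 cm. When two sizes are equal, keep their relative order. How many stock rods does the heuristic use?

5

Sorted descending: 525, 500, 425, 425, 275, 275, 275, 250, 175, 150, 125.
  525 → stock rod 1 (new)  [load 525/825]
  500 → stock rod 2 (new)  [load 500/825]
  425 → stock rod 3 (new)  [load 425/825]
  425 → stock rod 4 (new)  [load 425/825]
  275 → stock rod 1  [load 800/825]
  275 → stock rod 2  [load 775/825]
  275 → stock rod 3  [load 700/825]
  250 → stock rod 4  [load 675/825]
  175 → stock rod 5 (new)  [load 175/825]
  150 → stock rod 4  [load 825/825]
  125 → stock rod 3  [load 825/825]
5 stock rods opened.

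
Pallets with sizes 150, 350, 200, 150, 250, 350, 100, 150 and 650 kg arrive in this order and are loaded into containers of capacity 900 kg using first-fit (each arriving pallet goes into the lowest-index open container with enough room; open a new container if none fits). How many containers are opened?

3

  150 → container 1 (new)  [load 150/900]
  350 → container 1  [load 500/900]
  200 → container 1  [load 700/900]
  150 → container 1  [load 850/900]
  250 → container 2 (new)  [load 250/900]
  350 → container 2  [load 600/900]
  100 → container 2  [load 700/900]
  150 → container 2  [load 850/900]
  650 → container 3 (new)  [load 650/900]
3 containers opened.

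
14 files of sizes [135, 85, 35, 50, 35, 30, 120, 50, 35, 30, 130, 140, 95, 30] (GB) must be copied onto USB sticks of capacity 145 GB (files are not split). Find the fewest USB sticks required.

Total = 140 + 135 + 130 + 120 + 95 + 85 + 50 + 50 + 35 + 35 + 35 + 30 + 30 + 30 = 1000 GB.
Lower bound: ⌈1000/145⌉ = 7 USB sticks.
A packing using 8 USB sticks:
  USB stick 1: 140 = 140
  USB stick 2: 135 = 135
  USB stick 3: 130 = 130
  USB stick 4: 120 = 120
  USB stick 5: 95 + 50 = 145
  USB stick 6: 85 + 50 = 135
  USB stick 7: 35 + 35 + 35 + 30 = 135
  USB stick 8: 30 + 30 = 60
No arrangement into 7 USB sticks stays within capacity, so 8 is optimal.

8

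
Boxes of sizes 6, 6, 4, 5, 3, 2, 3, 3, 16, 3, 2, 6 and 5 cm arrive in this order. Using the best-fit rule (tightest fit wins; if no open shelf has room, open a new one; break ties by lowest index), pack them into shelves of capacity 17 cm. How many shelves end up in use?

  6 → shelf 1 (new)  [load 6/17]
  6 → shelf 1  [load 12/17]
  4 → shelf 1  [load 16/17]
  5 → shelf 2 (new)  [load 5/17]
  3 → shelf 2  [load 8/17]
  2 → shelf 2  [load 10/17]
  3 → shelf 2  [load 13/17]
  3 → shelf 2  [load 16/17]
  16 → shelf 3 (new)  [load 16/17]
  3 → shelf 4 (new)  [load 3/17]
  2 → shelf 4  [load 5/17]
  6 → shelf 4  [load 11/17]
  5 → shelf 4  [load 16/17]
4 shelves opened.

4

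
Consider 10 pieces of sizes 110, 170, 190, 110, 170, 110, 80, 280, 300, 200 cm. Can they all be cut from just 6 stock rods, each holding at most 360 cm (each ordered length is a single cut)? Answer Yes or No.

Yes

A valid assignment using 6 stock rods:
  stock rod 1: 300 = 300
  stock rod 2: 280 + 80 = 360
  stock rod 3: 200 + 110 = 310
  stock rod 4: 190 + 170 = 360
  stock rod 5: 170 + 110 = 280
  stock rod 6: 110 = 110
Every load is within 360 cm, so 6 stock rods suffice.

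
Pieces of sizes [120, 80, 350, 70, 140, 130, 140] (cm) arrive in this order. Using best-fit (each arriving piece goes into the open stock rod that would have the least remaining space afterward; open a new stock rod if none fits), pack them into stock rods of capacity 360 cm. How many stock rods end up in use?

  120 → stock rod 1 (new)  [load 120/360]
  80 → stock rod 1  [load 200/360]
  350 → stock rod 2 (new)  [load 350/360]
  70 → stock rod 1  [load 270/360]
  140 → stock rod 3 (new)  [load 140/360]
  130 → stock rod 3  [load 270/360]
  140 → stock rod 4 (new)  [load 140/360]
4 stock rods opened.

4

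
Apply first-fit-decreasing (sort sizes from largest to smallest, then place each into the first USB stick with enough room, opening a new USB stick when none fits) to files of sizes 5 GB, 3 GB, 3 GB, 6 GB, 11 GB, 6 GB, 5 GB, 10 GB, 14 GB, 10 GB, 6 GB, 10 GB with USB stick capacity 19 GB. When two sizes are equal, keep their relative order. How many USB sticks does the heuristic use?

Sorted descending: 14, 11, 10, 10, 10, 6, 6, 6, 5, 5, 3, 3.
  14 → USB stick 1 (new)  [load 14/19]
  11 → USB stick 2 (new)  [load 11/19]
  10 → USB stick 3 (new)  [load 10/19]
  10 → USB stick 4 (new)  [load 10/19]
  10 → USB stick 5 (new)  [load 10/19]
  6 → USB stick 2  [load 17/19]
  6 → USB stick 3  [load 16/19]
  6 → USB stick 4  [load 16/19]
  5 → USB stick 1  [load 19/19]
  5 → USB stick 5  [load 15/19]
  3 → USB stick 3  [load 19/19]
  3 → USB stick 4  [load 19/19]
5 USB sticks opened.

5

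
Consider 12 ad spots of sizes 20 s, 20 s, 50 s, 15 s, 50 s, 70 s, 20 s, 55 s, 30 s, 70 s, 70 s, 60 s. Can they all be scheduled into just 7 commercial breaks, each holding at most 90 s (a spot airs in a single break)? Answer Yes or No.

Yes

A valid assignment using 7 commercial breaks:
  break 1: 70 + 20 = 90
  break 2: 70 + 20 = 90
  break 3: 70 + 20 = 90
  break 4: 60 + 30 = 90
  break 5: 55 + 15 = 70
  break 6: 50 = 50
  break 7: 50 = 50
Every load is within 90 s, so 7 commercial breaks suffice.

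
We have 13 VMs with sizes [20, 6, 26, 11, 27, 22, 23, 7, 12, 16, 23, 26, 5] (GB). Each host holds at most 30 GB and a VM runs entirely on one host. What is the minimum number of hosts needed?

9

Total = 27 + 26 + 26 + 23 + 23 + 22 + 20 + 16 + 12 + 11 + 7 + 6 + 5 = 224 GB.
Lower bound: ⌈224/30⌉ = 8 hosts.
A packing using 9 hosts:
  host 1: 27 = 27
  host 2: 26 = 26
  host 3: 26 = 26
  host 4: 23 + 7 = 30
  host 5: 23 + 6 = 29
  host 6: 22 + 5 = 27
  host 7: 20 = 20
  host 8: 16 + 12 = 28
  host 9: 11 = 11
No arrangement into 8 hosts stays within capacity, so 9 is optimal.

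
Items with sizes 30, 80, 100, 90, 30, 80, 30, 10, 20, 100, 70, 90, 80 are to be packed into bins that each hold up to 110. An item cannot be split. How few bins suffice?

Total = 100 + 100 + 90 + 90 + 80 + 80 + 80 + 70 + 30 + 30 + 30 + 20 + 10 = 810.
Lower bound: ⌈810/110⌉ = 8 bins.
A packing using 8 bins:
  bin 1: 100 + 10 = 110
  bin 2: 100 = 100
  bin 3: 90 + 20 = 110
  bin 4: 90 = 90
  bin 5: 80 + 30 = 110
  bin 6: 80 + 30 = 110
  bin 7: 80 + 30 = 110
  bin 8: 70 = 70
This matches the lower bound, so 8 is optimal.

8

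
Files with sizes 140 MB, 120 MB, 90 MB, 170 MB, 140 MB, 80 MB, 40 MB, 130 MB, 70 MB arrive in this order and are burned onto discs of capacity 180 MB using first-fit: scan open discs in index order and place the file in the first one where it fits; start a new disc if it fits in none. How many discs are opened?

  140 → disc 1 (new)  [load 140/180]
  120 → disc 2 (new)  [load 120/180]
  90 → disc 3 (new)  [load 90/180]
  170 → disc 4 (new)  [load 170/180]
  140 → disc 5 (new)  [load 140/180]
  80 → disc 3  [load 170/180]
  40 → disc 1  [load 180/180]
  130 → disc 6 (new)  [load 130/180]
  70 → disc 7 (new)  [load 70/180]
7 discs opened.

7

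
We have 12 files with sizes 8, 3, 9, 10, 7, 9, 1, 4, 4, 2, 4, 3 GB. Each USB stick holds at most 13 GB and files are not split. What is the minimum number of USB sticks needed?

5

Total = 10 + 9 + 9 + 8 + 7 + 4 + 4 + 4 + 3 + 3 + 2 + 1 = 64 GB.
Lower bound: ⌈64/13⌉ = 5 USB sticks.
A packing using 5 USB sticks:
  USB stick 1: 10 + 3 = 13
  USB stick 2: 9 + 4 = 13
  USB stick 3: 9 + 4 = 13
  USB stick 4: 8 + 4 + 1 = 13
  USB stick 5: 7 + 3 + 2 = 12
This matches the lower bound, so 5 is optimal.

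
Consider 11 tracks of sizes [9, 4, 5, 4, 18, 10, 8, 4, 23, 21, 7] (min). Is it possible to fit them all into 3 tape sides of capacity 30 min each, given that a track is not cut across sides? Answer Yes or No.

No

Total = 113 min; ⌈113/30⌉ = 4.
At least 4 tape sides are required, but only 3 are allowed.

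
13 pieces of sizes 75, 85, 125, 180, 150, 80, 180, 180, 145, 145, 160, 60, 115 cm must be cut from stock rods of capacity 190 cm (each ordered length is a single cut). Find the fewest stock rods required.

10

Total = 180 + 180 + 180 + 160 + 150 + 145 + 145 + 125 + 115 + 85 + 80 + 75 + 60 = 1680 cm.
Lower bound: ⌈1680/190⌉ = 9 stock rods.
A packing using 10 stock rods:
  stock rod 1: 180 = 180
  stock rod 2: 180 = 180
  stock rod 3: 180 = 180
  stock rod 4: 160 = 160
  stock rod 5: 150 = 150
  stock rod 6: 145 = 145
  stock rod 7: 145 = 145
  stock rod 8: 125 + 60 = 185
  stock rod 9: 115 + 75 = 190
  stock rod 10: 85 + 80 = 165
No arrangement into 9 stock rods stays within capacity, so 10 is optimal.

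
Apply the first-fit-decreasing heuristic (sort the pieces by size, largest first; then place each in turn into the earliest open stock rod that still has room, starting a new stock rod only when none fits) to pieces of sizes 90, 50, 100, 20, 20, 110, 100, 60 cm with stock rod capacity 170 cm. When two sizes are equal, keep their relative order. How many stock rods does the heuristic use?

Sorted descending: 110, 100, 100, 90, 60, 50, 20, 20.
  110 → stock rod 1 (new)  [load 110/170]
  100 → stock rod 2 (new)  [load 100/170]
  100 → stock rod 3 (new)  [load 100/170]
  90 → stock rod 4 (new)  [load 90/170]
  60 → stock rod 1  [load 170/170]
  50 → stock rod 2  [load 150/170]
  20 → stock rod 2  [load 170/170]
  20 → stock rod 3  [load 120/170]
4 stock rods opened.

4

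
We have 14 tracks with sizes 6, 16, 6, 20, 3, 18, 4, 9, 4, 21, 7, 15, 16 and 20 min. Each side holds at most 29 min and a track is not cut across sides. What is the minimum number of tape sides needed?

Total = 21 + 20 + 20 + 18 + 16 + 16 + 15 + 9 + 7 + 6 + 6 + 4 + 4 + 3 = 165 min.
Lower bound: ⌈165/29⌉ = 6 tape sides.
Also, 7 tracks each exceed 29/2 min, and no two of those can share a side, so at least 7 tape sides are needed.
A packing using 7 tape sides:
  side 1: 21 + 7 = 28
  side 2: 20 + 9 = 29
  side 3: 20 + 6 + 3 = 29
  side 4: 18 + 6 + 4 = 28
  side 5: 16 + 4 = 20
  side 6: 16 = 16
  side 7: 15 = 15
This matches the lower bound, so 7 is optimal.

7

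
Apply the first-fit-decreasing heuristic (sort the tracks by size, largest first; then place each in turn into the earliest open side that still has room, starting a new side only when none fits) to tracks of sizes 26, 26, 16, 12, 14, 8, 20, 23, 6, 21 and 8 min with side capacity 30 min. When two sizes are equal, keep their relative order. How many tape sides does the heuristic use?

7

Sorted descending: 26, 26, 23, 21, 20, 16, 14, 12, 8, 8, 6.
  26 → side 1 (new)  [load 26/30]
  26 → side 2 (new)  [load 26/30]
  23 → side 3 (new)  [load 23/30]
  21 → side 4 (new)  [load 21/30]
  20 → side 5 (new)  [load 20/30]
  16 → side 6 (new)  [load 16/30]
  14 → side 6  [load 30/30]
  12 → side 7 (new)  [load 12/30]
  8 → side 4  [load 29/30]
  8 → side 5  [load 28/30]
  6 → side 3  [load 29/30]
7 tape sides opened.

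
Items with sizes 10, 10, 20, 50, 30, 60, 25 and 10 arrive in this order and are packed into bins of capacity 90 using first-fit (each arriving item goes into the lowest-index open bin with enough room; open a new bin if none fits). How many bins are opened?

3

  10 → bin 1 (new)  [load 10/90]
  10 → bin 1  [load 20/90]
  20 → bin 1  [load 40/90]
  50 → bin 1  [load 90/90]
  30 → bin 2 (new)  [load 30/90]
  60 → bin 2  [load 90/90]
  25 → bin 3 (new)  [load 25/90]
  10 → bin 3  [load 35/90]
3 bins opened.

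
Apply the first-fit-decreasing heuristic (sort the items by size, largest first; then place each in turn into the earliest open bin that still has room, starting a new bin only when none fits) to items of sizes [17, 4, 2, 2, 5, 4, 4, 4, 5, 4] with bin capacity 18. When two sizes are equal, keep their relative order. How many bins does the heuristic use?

3

Sorted descending: 17, 5, 5, 4, 4, 4, 4, 4, 2, 2.
  17 → bin 1 (new)  [load 17/18]
  5 → bin 2 (new)  [load 5/18]
  5 → bin 2  [load 10/18]
  4 → bin 2  [load 14/18]
  4 → bin 2  [load 18/18]
  4 → bin 3 (new)  [load 4/18]
  4 → bin 3  [load 8/18]
  4 → bin 3  [load 12/18]
  2 → bin 3  [load 14/18]
  2 → bin 3  [load 16/18]
3 bins opened.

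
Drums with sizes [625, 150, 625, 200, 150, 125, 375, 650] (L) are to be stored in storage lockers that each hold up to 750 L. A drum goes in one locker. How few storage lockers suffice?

5

Total = 650 + 625 + 625 + 375 + 200 + 150 + 150 + 125 = 2900 L.
Lower bound: ⌈2900/750⌉ = 4 storage lockers.
A packing using 5 storage lockers:
  locker 1: 650 = 650
  locker 2: 625 + 125 = 750
  locker 3: 625 = 625
  locker 4: 375 + 200 + 150 = 725
  locker 5: 150 = 150
No arrangement into 4 storage lockers stays within capacity, so 5 is optimal.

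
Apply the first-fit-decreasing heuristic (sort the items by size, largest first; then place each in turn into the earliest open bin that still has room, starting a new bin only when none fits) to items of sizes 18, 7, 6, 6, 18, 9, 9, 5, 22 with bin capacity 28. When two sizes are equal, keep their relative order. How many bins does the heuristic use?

Sorted descending: 22, 18, 18, 9, 9, 7, 6, 6, 5.
  22 → bin 1 (new)  [load 22/28]
  18 → bin 2 (new)  [load 18/28]
  18 → bin 3 (new)  [load 18/28]
  9 → bin 2  [load 27/28]
  9 → bin 3  [load 27/28]
  7 → bin 4 (new)  [load 7/28]
  6 → bin 1  [load 28/28]
  6 → bin 4  [load 13/28]
  5 → bin 4  [load 18/28]
4 bins opened.

4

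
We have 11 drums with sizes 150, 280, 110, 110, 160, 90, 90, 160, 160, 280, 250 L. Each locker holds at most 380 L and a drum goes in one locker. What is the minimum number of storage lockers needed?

Total = 280 + 280 + 250 + 160 + 160 + 160 + 150 + 110 + 110 + 90 + 90 = 1840 L.
Lower bound: ⌈1840/380⌉ = 5 storage lockers.
A packing using 6 storage lockers:
  locker 1: 280 + 90 = 370
  locker 2: 280 + 90 = 370
  locker 3: 250 + 110 = 360
  locker 4: 160 + 160 = 320
  locker 5: 160 + 150 = 310
  locker 6: 110 = 110
No arrangement into 5 storage lockers stays within capacity, so 6 is optimal.

6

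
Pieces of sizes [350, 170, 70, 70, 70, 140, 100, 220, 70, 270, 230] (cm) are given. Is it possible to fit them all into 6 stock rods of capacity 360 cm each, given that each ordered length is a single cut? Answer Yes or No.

A valid assignment using 6 stock rods:
  stock rod 1: 350 = 350
  stock rod 2: 270 + 70 = 340
  stock rod 3: 230 + 100 = 330
  stock rod 4: 220 + 140 = 360
  stock rod 5: 170 + 70 + 70 = 310
  stock rod 6: 70 = 70
Every load is within 360 cm, so 6 stock rods suffice.

Yes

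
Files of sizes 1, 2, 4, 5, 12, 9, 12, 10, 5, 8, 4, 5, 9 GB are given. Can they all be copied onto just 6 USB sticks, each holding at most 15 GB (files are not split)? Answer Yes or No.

Total = 86 GB; ⌈86/15⌉ = 6.
The bound of 6 does not rule out 6, but exhaustive search shows no assignment into 6 USB sticks of capacity 15 GB exists — the minimum is 7.

No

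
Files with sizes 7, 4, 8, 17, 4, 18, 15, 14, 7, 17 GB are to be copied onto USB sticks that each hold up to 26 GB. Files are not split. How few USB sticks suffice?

5

Total = 18 + 17 + 17 + 15 + 14 + 8 + 7 + 7 + 4 + 4 = 111 GB.
Lower bound: ⌈111/26⌉ = 5 USB sticks.
A packing using 5 USB sticks:
  USB stick 1: 18 + 8 = 26
  USB stick 2: 17 + 7 = 24
  USB stick 3: 17 + 7 = 24
  USB stick 4: 15 + 4 + 4 = 23
  USB stick 5: 14 = 14
This matches the lower bound, so 5 is optimal.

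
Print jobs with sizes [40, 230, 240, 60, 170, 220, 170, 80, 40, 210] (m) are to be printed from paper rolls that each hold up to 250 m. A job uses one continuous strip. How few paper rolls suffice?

Total = 240 + 230 + 220 + 210 + 170 + 170 + 80 + 60 + 40 + 40 = 1460 m.
Lower bound: ⌈1460/250⌉ = 6 paper rolls.
A packing using 7 paper rolls:
  roll 1: 240 = 240
  roll 2: 230 = 230
  roll 3: 220 = 220
  roll 4: 210 + 40 = 250
  roll 5: 170 + 80 = 250
  roll 6: 170 + 60 = 230
  roll 7: 40 = 40
No arrangement into 6 paper rolls stays within capacity, so 7 is optimal.

7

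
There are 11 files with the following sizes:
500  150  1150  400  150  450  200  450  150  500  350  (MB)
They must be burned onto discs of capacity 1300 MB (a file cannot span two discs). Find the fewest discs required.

4

Total = 1150 + 500 + 500 + 450 + 450 + 400 + 350 + 200 + 150 + 150 + 150 = 4450 MB.
Lower bound: ⌈4450/1300⌉ = 4 discs.
A packing using 4 discs:
  disc 1: 1150 + 150 = 1300
  disc 2: 500 + 500 + 200 = 1200
  disc 3: 450 + 450 + 400 = 1300
  disc 4: 350 + 150 + 150 = 650
This matches the lower bound, so 4 is optimal.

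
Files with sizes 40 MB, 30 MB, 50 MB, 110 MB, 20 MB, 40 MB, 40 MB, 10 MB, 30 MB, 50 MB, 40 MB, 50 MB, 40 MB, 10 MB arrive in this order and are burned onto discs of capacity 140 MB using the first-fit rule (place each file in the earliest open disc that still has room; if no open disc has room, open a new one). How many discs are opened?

5

  40 → disc 1 (new)  [load 40/140]
  30 → disc 1  [load 70/140]
  50 → disc 1  [load 120/140]
  110 → disc 2 (new)  [load 110/140]
  20 → disc 1  [load 140/140]
  40 → disc 3 (new)  [load 40/140]
  40 → disc 3  [load 80/140]
  10 → disc 2  [load 120/140]
  30 → disc 3  [load 110/140]
  50 → disc 4 (new)  [load 50/140]
  40 → disc 4  [load 90/140]
  50 → disc 4  [load 140/140]
  40 → disc 5 (new)  [load 40/140]
  10 → disc 2  [load 130/140]
5 discs opened.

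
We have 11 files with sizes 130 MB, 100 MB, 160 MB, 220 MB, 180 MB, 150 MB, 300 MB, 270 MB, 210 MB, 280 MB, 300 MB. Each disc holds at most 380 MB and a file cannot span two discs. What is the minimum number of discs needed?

Total = 300 + 300 + 280 + 270 + 220 + 210 + 180 + 160 + 150 + 130 + 100 = 2300 MB.
Lower bound: ⌈2300/380⌉ = 7 discs.
A packing using 7 discs:
  disc 1: 300 = 300
  disc 2: 300 = 300
  disc 3: 280 + 100 = 380
  disc 4: 270 = 270
  disc 5: 220 + 160 = 380
  disc 6: 210 + 150 = 360
  disc 7: 180 + 130 = 310
This matches the lower bound, so 7 is optimal.

7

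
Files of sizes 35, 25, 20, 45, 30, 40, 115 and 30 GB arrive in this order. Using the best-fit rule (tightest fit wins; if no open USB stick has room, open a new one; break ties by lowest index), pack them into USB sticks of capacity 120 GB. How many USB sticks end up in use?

  35 → USB stick 1 (new)  [load 35/120]
  25 → USB stick 1  [load 60/120]
  20 → USB stick 1  [load 80/120]
  45 → USB stick 2 (new)  [load 45/120]
  30 → USB stick 1  [load 110/120]
  40 → USB stick 2  [load 85/120]
  115 → USB stick 3 (new)  [load 115/120]
  30 → USB stick 2  [load 115/120]
3 USB sticks opened.

3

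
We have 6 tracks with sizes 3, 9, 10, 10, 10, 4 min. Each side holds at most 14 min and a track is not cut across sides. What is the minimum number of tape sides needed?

Total = 10 + 10 + 10 + 9 + 4 + 3 = 46 min.
Lower bound: ⌈46/14⌉ = 4 tape sides.
A packing using 4 tape sides:
  side 1: 10 + 4 = 14
  side 2: 10 + 3 = 13
  side 3: 10 = 10
  side 4: 9 = 9
This matches the lower bound, so 4 is optimal.

4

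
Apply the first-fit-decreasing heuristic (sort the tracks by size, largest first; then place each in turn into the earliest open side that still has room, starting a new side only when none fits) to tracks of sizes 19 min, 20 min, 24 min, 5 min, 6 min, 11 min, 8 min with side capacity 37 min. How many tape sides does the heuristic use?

Sorted descending: 24, 20, 19, 11, 8, 6, 5.
  24 → side 1 (new)  [load 24/37]
  20 → side 2 (new)  [load 20/37]
  19 → side 3 (new)  [load 19/37]
  11 → side 1  [load 35/37]
  8 → side 2  [load 28/37]
  6 → side 2  [load 34/37]
  5 → side 3  [load 24/37]
3 tape sides opened.

3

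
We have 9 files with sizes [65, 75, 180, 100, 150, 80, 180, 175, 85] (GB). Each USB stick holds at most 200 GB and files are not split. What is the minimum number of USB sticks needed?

7

Total = 180 + 180 + 175 + 150 + 100 + 85 + 80 + 75 + 65 = 1090 GB.
Lower bound: ⌈1090/200⌉ = 6 USB sticks.
A packing using 7 USB sticks:
  USB stick 1: 180 = 180
  USB stick 2: 180 = 180
  USB stick 3: 175 = 175
  USB stick 4: 150 = 150
  USB stick 5: 100 + 85 = 185
  USB stick 6: 80 + 75 = 155
  USB stick 7: 65 = 65
No arrangement into 6 USB sticks stays within capacity, so 7 is optimal.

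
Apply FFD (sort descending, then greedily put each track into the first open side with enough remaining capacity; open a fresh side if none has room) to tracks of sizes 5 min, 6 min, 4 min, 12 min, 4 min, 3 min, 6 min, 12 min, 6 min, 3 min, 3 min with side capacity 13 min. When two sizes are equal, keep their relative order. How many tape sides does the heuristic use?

Sorted descending: 12, 12, 6, 6, 6, 5, 4, 4, 3, 3, 3.
  12 → side 1 (new)  [load 12/13]
  12 → side 2 (new)  [load 12/13]
  6 → side 3 (new)  [load 6/13]
  6 → side 3  [load 12/13]
  6 → side 4 (new)  [load 6/13]
  5 → side 4  [load 11/13]
  4 → side 5 (new)  [load 4/13]
  4 → side 5  [load 8/13]
  3 → side 5  [load 11/13]
  3 → side 6 (new)  [load 3/13]
  3 → side 6  [load 6/13]
6 tape sides opened.

6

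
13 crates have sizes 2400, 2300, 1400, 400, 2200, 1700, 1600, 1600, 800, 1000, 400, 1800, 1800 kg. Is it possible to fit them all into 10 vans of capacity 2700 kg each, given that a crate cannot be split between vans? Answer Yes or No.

A valid assignment using 9 vans:
  van 1: 2400 = 2400
  van 2: 2300 + 400 = 2700
  van 3: 2200 + 400 = 2600
  van 4: 1800 + 800 = 2600
  van 5: 1800 = 1800
  van 6: 1700 + 1000 = 2700
  van 7: 1600 = 1600
  van 8: 1600 = 1600
  van 9: 1400 = 1400
That uses only 9 ≤ 10, so 10 vans are enough.

Yes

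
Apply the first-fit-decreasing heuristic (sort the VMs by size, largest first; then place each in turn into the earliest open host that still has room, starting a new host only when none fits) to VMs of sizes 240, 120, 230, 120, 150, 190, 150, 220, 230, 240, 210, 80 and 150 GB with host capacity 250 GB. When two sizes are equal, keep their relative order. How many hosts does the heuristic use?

11

Sorted descending: 240, 240, 230, 230, 220, 210, 190, 150, 150, 150, 120, 120, 80.
  240 → host 1 (new)  [load 240/250]
  240 → host 2 (new)  [load 240/250]
  230 → host 3 (new)  [load 230/250]
  230 → host 4 (new)  [load 230/250]
  220 → host 5 (new)  [load 220/250]
  210 → host 6 (new)  [load 210/250]
  190 → host 7 (new)  [load 190/250]
  150 → host 8 (new)  [load 150/250]
  150 → host 9 (new)  [load 150/250]
  150 → host 10 (new)  [load 150/250]
  120 → host 11 (new)  [load 120/250]
  120 → host 11  [load 240/250]
  80 → host 8  [load 230/250]
11 hosts opened.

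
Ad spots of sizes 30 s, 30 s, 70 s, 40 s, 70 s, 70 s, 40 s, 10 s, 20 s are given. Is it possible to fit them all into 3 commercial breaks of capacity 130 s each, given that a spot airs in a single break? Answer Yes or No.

Yes

A valid assignment using 3 commercial breaks:
  break 1: 70 + 40 + 20 = 130
  break 2: 70 + 40 + 10 = 120
  break 3: 70 + 30 + 30 = 130
Every load is within 130 s, so 3 commercial breaks suffice.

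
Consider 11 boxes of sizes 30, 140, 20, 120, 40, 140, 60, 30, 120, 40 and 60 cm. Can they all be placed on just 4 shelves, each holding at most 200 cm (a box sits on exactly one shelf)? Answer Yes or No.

A valid assignment using 4 shelves:
  shelf 1: 140 + 60 = 200
  shelf 2: 140 + 60 = 200
  shelf 3: 120 + 40 + 40 = 200
  shelf 4: 120 + 30 + 30 + 20 = 200
Every load is within 200 cm, so 4 shelves suffice.

Yes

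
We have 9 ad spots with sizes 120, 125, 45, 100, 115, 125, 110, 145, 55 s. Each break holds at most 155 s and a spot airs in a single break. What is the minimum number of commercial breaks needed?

7

Total = 145 + 125 + 125 + 120 + 115 + 110 + 100 + 55 + 45 = 940 s.
Lower bound: ⌈940/155⌉ = 7 commercial breaks.
A packing using 7 commercial breaks:
  break 1: 145 = 145
  break 2: 125 = 125
  break 3: 125 = 125
  break 4: 120 = 120
  break 5: 115 = 115
  break 6: 110 + 45 = 155
  break 7: 100 + 55 = 155
This matches the lower bound, so 7 is optimal.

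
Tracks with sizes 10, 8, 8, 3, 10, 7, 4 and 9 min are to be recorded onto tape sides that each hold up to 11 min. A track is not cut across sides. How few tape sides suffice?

Total = 10 + 10 + 9 + 8 + 8 + 7 + 4 + 3 = 59 min.
Lower bound: ⌈59/11⌉ = 6 tape sides.
A packing using 6 tape sides:
  side 1: 10 = 10
  side 2: 10 = 10
  side 3: 9 = 9
  side 4: 8 + 3 = 11
  side 5: 8 = 8
  side 6: 7 + 4 = 11
This matches the lower bound, so 6 is optimal.

6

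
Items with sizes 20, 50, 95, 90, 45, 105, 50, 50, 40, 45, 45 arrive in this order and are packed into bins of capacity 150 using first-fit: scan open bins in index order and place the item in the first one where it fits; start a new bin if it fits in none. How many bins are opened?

  20 → bin 1 (new)  [load 20/150]
  50 → bin 1  [load 70/150]
  95 → bin 2 (new)  [load 95/150]
  90 → bin 3 (new)  [load 90/150]
  45 → bin 1  [load 115/150]
  105 → bin 4 (new)  [load 105/150]
  50 → bin 2  [load 145/150]
  50 → bin 3  [load 140/150]
  40 → bin 4  [load 145/150]
  45 → bin 5 (new)  [load 45/150]
  45 → bin 5  [load 90/150]
5 bins opened.

5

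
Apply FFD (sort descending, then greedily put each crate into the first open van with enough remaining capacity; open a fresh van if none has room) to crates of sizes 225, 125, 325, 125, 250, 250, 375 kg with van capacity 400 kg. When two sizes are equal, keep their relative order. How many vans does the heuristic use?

5

Sorted descending: 375, 325, 250, 250, 225, 125, 125.
  375 → van 1 (new)  [load 375/400]
  325 → van 2 (new)  [load 325/400]
  250 → van 3 (new)  [load 250/400]
  250 → van 4 (new)  [load 250/400]
  225 → van 5 (new)  [load 225/400]
  125 → van 3  [load 375/400]
  125 → van 4  [load 375/400]
5 vans opened.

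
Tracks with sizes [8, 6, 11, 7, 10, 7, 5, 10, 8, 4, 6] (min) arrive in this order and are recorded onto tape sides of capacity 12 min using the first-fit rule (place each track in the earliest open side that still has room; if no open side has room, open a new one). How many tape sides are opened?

9

  8 → side 1 (new)  [load 8/12]
  6 → side 2 (new)  [load 6/12]
  11 → side 3 (new)  [load 11/12]
  7 → side 4 (new)  [load 7/12]
  10 → side 5 (new)  [load 10/12]
  7 → side 6 (new)  [load 7/12]
  5 → side 2  [load 11/12]
  10 → side 7 (new)  [load 10/12]
  8 → side 8 (new)  [load 8/12]
  4 → side 1  [load 12/12]
  6 → side 9 (new)  [load 6/12]
9 tape sides opened.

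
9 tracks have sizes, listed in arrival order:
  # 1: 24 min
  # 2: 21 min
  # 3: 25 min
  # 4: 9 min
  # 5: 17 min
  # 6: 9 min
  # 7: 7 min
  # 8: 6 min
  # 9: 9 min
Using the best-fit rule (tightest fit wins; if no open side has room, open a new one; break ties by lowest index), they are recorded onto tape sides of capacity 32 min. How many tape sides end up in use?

  24 → side 1 (new)  [load 24/32]
  21 → side 2 (new)  [load 21/32]
  25 → side 3 (new)  [load 25/32]
  9 → side 2  [load 30/32]
  17 → side 4 (new)  [load 17/32]
  9 → side 4  [load 26/32]
  7 → side 3  [load 32/32]
  6 → side 4  [load 32/32]
  9 → side 5 (new)  [load 9/32]
5 tape sides opened.

5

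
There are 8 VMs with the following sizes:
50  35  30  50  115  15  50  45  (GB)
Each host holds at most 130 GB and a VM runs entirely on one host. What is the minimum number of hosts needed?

Total = 115 + 50 + 50 + 50 + 45 + 35 + 30 + 15 = 390 GB.
Lower bound: ⌈390/130⌉ = 3 hosts.
A packing using 3 hosts:
  host 1: 115 + 15 = 130
  host 2: 50 + 50 + 30 = 130
  host 3: 50 + 45 + 35 = 130
This matches the lower bound, so 3 is optimal.

3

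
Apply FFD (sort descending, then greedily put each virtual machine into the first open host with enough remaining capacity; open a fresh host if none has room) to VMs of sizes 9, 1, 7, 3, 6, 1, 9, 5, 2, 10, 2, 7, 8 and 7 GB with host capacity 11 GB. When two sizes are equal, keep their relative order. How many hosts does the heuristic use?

Sorted descending: 10, 9, 9, 8, 7, 7, 7, 6, 5, 3, 2, 2, 1, 1.
  10 → host 1 (new)  [load 10/11]
  9 → host 2 (new)  [load 9/11]
  9 → host 3 (new)  [load 9/11]
  8 → host 4 (new)  [load 8/11]
  7 → host 5 (new)  [load 7/11]
  7 → host 6 (new)  [load 7/11]
  7 → host 7 (new)  [load 7/11]
  6 → host 8 (new)  [load 6/11]
  5 → host 8  [load 11/11]
  3 → host 4  [load 11/11]
  2 → host 2  [load 11/11]
  2 → host 3  [load 11/11]
  1 → host 1  [load 11/11]
  1 → host 5  [load 8/11]
8 hosts opened.

8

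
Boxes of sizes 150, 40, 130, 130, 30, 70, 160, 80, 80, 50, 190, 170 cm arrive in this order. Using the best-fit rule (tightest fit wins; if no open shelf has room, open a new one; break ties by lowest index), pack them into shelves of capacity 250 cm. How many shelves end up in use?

  150 → shelf 1 (new)  [load 150/250]
  40 → shelf 1  [load 190/250]
  130 → shelf 2 (new)  [load 130/250]
  130 → shelf 3 (new)  [load 130/250]
  30 → shelf 1  [load 220/250]
  70 → shelf 2  [load 200/250]
  160 → shelf 4 (new)  [load 160/250]
  80 → shelf 4  [load 240/250]
  80 → shelf 3  [load 210/250]
  50 → shelf 2  [load 250/250]
  190 → shelf 5 (new)  [load 190/250]
  170 → shelf 6 (new)  [load 170/250]
6 shelves opened.

6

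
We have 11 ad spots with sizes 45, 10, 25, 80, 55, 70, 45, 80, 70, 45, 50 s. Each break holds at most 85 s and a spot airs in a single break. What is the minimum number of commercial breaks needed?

Total = 80 + 80 + 70 + 70 + 55 + 50 + 45 + 45 + 45 + 25 + 10 = 575 s.
Lower bound: ⌈575/85⌉ = 7 commercial breaks.
Also, 9 ad spots each exceed 85/2 s, and no two of those can share a break, so at least 9 commercial breaks are needed.
A packing using 9 commercial breaks:
  break 1: 80 = 80
  break 2: 80 = 80
  break 3: 70 + 10 = 80
  break 4: 70 = 70
  break 5: 55 + 25 = 80
  break 6: 50 = 50
  break 7: 45 = 45
  break 8: 45 = 45
  break 9: 45 = 45
This matches the lower bound, so 9 is optimal.

9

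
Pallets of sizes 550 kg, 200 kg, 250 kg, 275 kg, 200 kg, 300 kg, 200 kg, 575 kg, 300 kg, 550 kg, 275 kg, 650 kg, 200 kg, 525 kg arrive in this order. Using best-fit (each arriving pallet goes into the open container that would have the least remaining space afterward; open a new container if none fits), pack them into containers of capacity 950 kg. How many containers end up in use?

  550 → container 1 (new)  [load 550/950]
  200 → container 1  [load 750/950]
  250 → container 2 (new)  [load 250/950]
  275 → container 2  [load 525/950]
  200 → container 1  [load 950/950]
  300 → container 2  [load 825/950]
  200 → container 3 (new)  [load 200/950]
  575 → container 3  [load 775/950]
  300 → container 4 (new)  [load 300/950]
  550 → container 4  [load 850/950]
  275 → container 5 (new)  [load 275/950]
  650 → container 5  [load 925/950]
  200 → container 6 (new)  [load 200/950]
  525 → container 6  [load 725/950]
6 containers opened.

6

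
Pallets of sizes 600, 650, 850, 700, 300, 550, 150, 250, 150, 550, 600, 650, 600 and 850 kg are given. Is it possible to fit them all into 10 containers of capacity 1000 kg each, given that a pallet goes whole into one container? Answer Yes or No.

A valid assignment using 10 containers:
  container 1: 850 + 150 = 1000
  container 2: 850 + 150 = 1000
  container 3: 700 + 300 = 1000
  container 4: 650 + 250 = 900
  container 5: 650 = 650
  container 6: 600 = 600
  container 7: 600 = 600
  container 8: 600 = 600
  container 9: 550 = 550
  container 10: 550 = 550
Every load is within 1000 kg, so 10 containers suffice.

Yes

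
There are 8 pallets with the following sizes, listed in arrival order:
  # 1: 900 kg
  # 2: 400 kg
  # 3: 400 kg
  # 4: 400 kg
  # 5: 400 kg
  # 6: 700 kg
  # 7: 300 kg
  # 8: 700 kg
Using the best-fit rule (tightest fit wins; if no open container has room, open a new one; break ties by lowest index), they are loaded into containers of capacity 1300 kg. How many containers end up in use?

  900 → container 1 (new)  [load 900/1300]
  400 → container 1  [load 1300/1300]
  400 → container 2 (new)  [load 400/1300]
  400 → container 2  [load 800/1300]
  400 → container 2  [load 1200/1300]
  700 → container 3 (new)  [load 700/1300]
  300 → container 3  [load 1000/1300]
  700 → container 4 (new)  [load 700/1300]
4 containers opened.

4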